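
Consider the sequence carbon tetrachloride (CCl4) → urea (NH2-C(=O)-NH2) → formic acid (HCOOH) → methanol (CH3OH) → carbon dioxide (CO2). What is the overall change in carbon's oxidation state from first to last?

Carbon oxidation states along the series — carbon tetrachloride: +4, urea: +4, formic acid: +2, methanol: -2, carbon dioxide: +4.
Net change = +4 − (+4) = 0.

0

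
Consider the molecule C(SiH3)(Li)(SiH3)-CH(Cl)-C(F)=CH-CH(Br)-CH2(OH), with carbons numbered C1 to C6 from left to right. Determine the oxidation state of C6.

Each bond to a more electronegative atom (O, N, halogen) counts +1, each bond to a less electronegative atom (H, metal, B, Si) counts −1, and each C–C bond counts 0.
C6 has one bond to C (0), one bond to H (-1), one bond to H (-1), one bond to O (+1).
Oxidation state = 0 − 1 − 1 + 1 = -1.

-1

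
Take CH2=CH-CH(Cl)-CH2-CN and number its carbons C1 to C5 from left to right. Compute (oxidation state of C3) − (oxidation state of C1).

C3: 2C, 1H, 1Cl → 0 − 1 + 1 = 0
C1: 2C, 2H → 0 − 2 = -2
Difference: 0 − (-2) = +2.

+2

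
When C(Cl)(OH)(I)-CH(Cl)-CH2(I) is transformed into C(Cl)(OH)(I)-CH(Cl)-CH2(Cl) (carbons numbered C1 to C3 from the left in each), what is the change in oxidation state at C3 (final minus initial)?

Before: C3 has 1 bond to C, 2 bonds to H, 1 bond to I → oxidation state -1.
After: C3 has 1 bond to C, 2 bonds to H, 1 bond to Cl → oxidation state -1.
Δ = -1 − (-1) = 0, so no net redox change at C3.

0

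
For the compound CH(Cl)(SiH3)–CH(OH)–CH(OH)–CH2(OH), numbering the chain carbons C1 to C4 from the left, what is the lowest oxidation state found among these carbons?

-1

Bonds to more-electronegative neighbours contribute +1 each, bonds to H or metals contribute −1 each, and C–C bonds contribute 0. Tallying each carbon:
C1: 1C, 1H, 1Cl, 1Si → 0 − 1 + 1 − 1 = -1
C2: 2C, 1H, 1O → 0 − 1 + 1 = 0
C3: 2C, 1H, 1O → 0 − 1 + 1 = 0
C4: 1C, 2H, 1O → 0 − 2 + 1 = -1
The lowest value is -1.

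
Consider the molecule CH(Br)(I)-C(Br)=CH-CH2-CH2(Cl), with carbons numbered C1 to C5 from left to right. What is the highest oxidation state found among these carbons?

+1

Tallying each carbon's bonds:
C1: 1C, 1H, 1Br, 1I → 0 − 1 + 1 + 1 = +1
C2: 3C, 1Br → 0 + 1 = +1
C3: 3C, 1H → 0 − 1 = -1
C4: 2C, 2H → 0 − 2 = -2
C5: 1C, 2H, 1Cl → 0 − 2 + 1 = -1
The highest value is +1.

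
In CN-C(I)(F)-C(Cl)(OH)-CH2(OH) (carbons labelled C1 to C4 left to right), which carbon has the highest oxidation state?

Tallying each carbon's bonds:
C1: 1C, 3N → 0 + 3 = +3
C2: 2C, 1F, 1I → 0 + 1 + 1 = +2
C3: 2C, 1O, 1Cl → 0 + 1 + 1 = +2
C4: 1C, 2H, 1O → 0 − 2 + 1 = -1
The most oxidised carbon is C1 at +3.

C1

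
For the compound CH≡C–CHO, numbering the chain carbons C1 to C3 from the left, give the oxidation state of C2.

C2 has a triple bond to C (3×0 = 0), one bond to C (0).
Oxidation state = 0 + 0 = 0.

0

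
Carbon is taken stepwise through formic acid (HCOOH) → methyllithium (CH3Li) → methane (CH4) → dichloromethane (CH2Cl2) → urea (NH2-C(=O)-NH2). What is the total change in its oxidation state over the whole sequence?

+2

Carbon oxidation states along the series — formic acid: +2, methyllithium: -4, methane: -4, dichloromethane: 0, urea: +4.
Net change = +4 − (+2) = +2.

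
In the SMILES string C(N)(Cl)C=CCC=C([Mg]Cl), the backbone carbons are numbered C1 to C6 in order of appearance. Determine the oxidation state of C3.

-1

Bonds to more-electronegative neighbours contribute +1 each, bonds to H or metals contribute −1 each, and C–C bonds contribute 0.
C3 has a double bond to C (2×0 = 0), one bond to C (0), one bond to H (-1).
Oxidation state = 0 + 0 − 1 = -1.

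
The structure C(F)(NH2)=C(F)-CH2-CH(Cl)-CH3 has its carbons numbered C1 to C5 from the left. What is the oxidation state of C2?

Assign +1 per bond to O/N/halogen, −1 per bond to H or an electropositive element, and 0 per bond to carbon.
C2 has a double bond to C (2×0 = 0), one bond to C (0), one bond to F (+1).
Oxidation state = 0 + 0 + 1 = +1.

+1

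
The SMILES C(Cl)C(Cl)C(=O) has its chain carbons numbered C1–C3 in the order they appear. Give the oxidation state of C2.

0

Assign +1 per bond to O/N/halogen, −1 per bond to H or an electropositive element, and 0 per bond to carbon.
C2 has one bond to C (0), one bond to C (0), one bond to H (-1), one bond to Cl (+1).
Oxidation state = 0 + 0 − 1 + 1 = 0.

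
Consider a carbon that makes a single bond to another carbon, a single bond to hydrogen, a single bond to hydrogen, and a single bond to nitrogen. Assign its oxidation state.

Bonds to more-electronegative neighbours contribute +1 each, bonds to H or metals contribute −1 each, and C–C bonds contribute 0.
The carbon has one bond to C (0), one bond to N (+1), one bond to H (-1), one bond to H (-1).
Oxidation state = 0 + 1 − 1 − 1 = -1.

-1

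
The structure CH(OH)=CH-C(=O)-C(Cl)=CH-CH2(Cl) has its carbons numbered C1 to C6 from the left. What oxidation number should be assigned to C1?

0

C1 has a double bond to C (2×0 = 0), one bond to O (+1), one bond to H (-1).
Oxidation state = 0 + 1 − 1 = 0.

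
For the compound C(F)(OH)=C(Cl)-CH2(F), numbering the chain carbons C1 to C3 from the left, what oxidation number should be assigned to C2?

Count +1 for every bond to an atom more electronegative than carbon and −1 for every bond to one less electronegative; C–C bonds are 0.
C2 has a double bond to C (2×0 = 0), one bond to C (0), one bond to Cl (+1).
Oxidation state = 0 + 0 + 1 = +1.

+1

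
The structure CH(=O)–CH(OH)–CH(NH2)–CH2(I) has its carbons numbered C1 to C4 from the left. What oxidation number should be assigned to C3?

C3 has one bond to C (0), one bond to C (0), one bond to H (-1), one bond to N (+1).
Oxidation state = 0 + 0 − 1 + 1 = 0.

0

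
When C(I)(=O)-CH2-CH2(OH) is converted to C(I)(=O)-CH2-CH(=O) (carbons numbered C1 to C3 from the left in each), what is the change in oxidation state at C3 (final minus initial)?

Before: C3 has 1 bond to C, 2 bonds to H, 1 bond to O → oxidation state -1.
After: C3 has 1 bond to C, 1 bond to H, 2 bonds to O → oxidation state +1.
Δ = +1 − (-1) = +2, so this is an oxidation at C3.

+2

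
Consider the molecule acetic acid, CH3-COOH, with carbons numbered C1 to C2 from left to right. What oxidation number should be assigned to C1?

C1 has one bond to H (-1), one bond to H (-1), one bond to H (-1), one bond to C (0).
Oxidation state = -1 − 1 − 1 + 0 = -3.

-3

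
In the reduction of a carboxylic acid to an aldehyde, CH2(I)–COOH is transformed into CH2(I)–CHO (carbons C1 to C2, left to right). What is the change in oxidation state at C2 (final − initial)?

-2

Before: C2 has 1 bond to C, 3 bonds to O → oxidation state +3.
After: C2 has 1 bond to C, 1 bond to H, 2 bonds to O → oxidation state +1.
Δ = +1 − (+3) = -2, so this is a reduction at C2.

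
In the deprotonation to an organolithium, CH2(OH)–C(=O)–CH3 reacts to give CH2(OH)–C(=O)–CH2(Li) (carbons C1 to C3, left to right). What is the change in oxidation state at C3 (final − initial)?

0

Before: C3 has 1 bond to C, 3 bonds to H → oxidation state -3.
After: C3 has 1 bond to C, 2 bonds to H, 1 bond to Li → oxidation state -3.
Δ = -3 − (-3) = 0, so no net redox change at C3.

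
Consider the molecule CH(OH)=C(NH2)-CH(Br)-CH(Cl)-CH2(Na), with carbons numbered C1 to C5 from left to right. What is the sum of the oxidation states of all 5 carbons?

-2

Tallying each carbon's bonds:
C1: 2C, 1H, 1O → 0 − 1 + 1 = 0
C2: 3C, 1N → 0 + 1 = +1
C3: 2C, 1H, 1Br → 0 − 1 + 1 = 0
C4: 2C, 1H, 1Cl → 0 − 1 + 1 = 0
C5: 1C, 2H, 1Na → 0 − 2 − 1 = -3
Sum = 0 + 1 + 0 + 0 − 3 = -2.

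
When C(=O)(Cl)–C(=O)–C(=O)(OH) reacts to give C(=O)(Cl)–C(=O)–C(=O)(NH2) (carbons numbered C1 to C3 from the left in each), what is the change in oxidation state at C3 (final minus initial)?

0

Before: C3 has 1 bond to C, 3 bonds to O → oxidation state +3.
After: C3 has 1 bond to C, 2 bonds to O, 1 bond to N → oxidation state +3.
Δ = +3 − (+3) = 0, so no net redox change at C3.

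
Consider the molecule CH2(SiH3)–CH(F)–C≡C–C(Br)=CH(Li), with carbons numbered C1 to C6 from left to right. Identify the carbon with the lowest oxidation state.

C1

Assign +1 per bond to O/N/halogen, −1 per bond to H or an electropositive element, and 0 per bond to carbon. Tallying each carbon:
C1: 1C, 2H, 1Si → 0 − 2 − 1 = -3
C2: 2C, 1H, 1F → 0 − 1 + 1 = 0
C3: 4C → 0 = 0
C4: 4C → 0 = 0
C5: 3C, 1Br → 0 + 1 = +1
C6: 2C, 1H, 1Li → 0 − 1 − 1 = -2
The most reduced carbon is C1 at -3.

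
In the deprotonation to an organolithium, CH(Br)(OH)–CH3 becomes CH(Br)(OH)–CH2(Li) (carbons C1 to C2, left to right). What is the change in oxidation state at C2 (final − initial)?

0

Before: C2 has 1 bond to C, 3 bonds to H → oxidation state -3.
After: C2 has 1 bond to C, 2 bonds to H, 1 bond to Li → oxidation state -3.
Δ = -3 − (-3) = 0, so no net redox change at C2.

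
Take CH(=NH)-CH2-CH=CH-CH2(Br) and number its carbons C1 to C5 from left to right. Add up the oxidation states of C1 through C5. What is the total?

Count +1 for every bond to an atom more electronegative than carbon and −1 for every bond to one less electronegative; C–C bonds are 0. Tallying each carbon:
C1: 1C, 1H, 2N → 0 − 1 + 2 = +1
C2: 2C, 2H → 0 − 2 = -2
C3: 3C, 1H → 0 − 1 = -1
C4: 3C, 1H → 0 − 1 = -1
C5: 1C, 2H, 1Br → 0 − 2 + 1 = -1
Sum = +1 − 2 − 1 − 1 − 1 = -4.

-4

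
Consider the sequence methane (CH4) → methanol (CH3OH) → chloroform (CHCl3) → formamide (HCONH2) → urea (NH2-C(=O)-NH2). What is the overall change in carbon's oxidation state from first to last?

+8

Carbon oxidation states along the series — methane: -4, methanol: -2, chloroform: +2, formamide: +2, urea: +4.
Net change = +4 − (-4) = +8.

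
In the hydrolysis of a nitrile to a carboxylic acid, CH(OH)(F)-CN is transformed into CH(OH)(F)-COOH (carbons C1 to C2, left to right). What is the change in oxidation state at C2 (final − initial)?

Before: C2 has 1 bond to C, 3 bonds to N → oxidation state +3.
After: C2 has 1 bond to C, 3 bonds to O → oxidation state +3.
Δ = +3 − (+3) = 0, so no net redox change at C2.

0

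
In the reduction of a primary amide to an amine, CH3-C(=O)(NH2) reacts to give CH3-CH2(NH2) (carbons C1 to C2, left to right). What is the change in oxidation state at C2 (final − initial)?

Before: C2 has 1 bond to C, 2 bonds to O, 1 bond to N → oxidation state +3.
After: C2 has 1 bond to C, 2 bonds to H, 1 bond to N → oxidation state -1.
Δ = -1 − (+3) = -4, so this is a reduction at C2.

-4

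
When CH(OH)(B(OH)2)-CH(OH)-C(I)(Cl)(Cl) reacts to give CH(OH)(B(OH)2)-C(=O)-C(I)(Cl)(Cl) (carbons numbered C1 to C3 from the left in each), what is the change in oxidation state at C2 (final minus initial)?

+2

Before: C2 has 2 bonds to C, 1 bond to H, 1 bond to O → oxidation state 0.
After: C2 has 2 bonds to C, 2 bonds to O → oxidation state +2.
Δ = +2 − (0) = +2, so this is an oxidation at C2.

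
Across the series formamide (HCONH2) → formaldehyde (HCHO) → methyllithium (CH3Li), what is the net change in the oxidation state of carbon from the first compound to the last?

Carbon oxidation states along the series — formamide: +2, formaldehyde: 0, methyllithium: -4.
Net change = -4 − (+2) = -6.

-6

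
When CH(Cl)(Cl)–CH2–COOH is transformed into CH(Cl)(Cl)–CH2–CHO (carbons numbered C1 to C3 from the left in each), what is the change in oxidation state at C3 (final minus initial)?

Before: C3 has 1 bond to C, 3 bonds to O → oxidation state +3.
After: C3 has 1 bond to C, 1 bond to H, 2 bonds to O → oxidation state +1.
Δ = +1 − (+3) = -2, so this is a reduction at C3.

-2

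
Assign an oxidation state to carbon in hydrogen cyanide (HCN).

The carbon has one bond to H (-1), a triple bond to N (3×+1 = +3).
Oxidation state = -1 + 3 = +2.

+2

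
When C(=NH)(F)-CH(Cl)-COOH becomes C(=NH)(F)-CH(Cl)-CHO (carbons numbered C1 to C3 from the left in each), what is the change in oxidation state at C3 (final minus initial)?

-2

Before: C3 has 1 bond to C, 3 bonds to O → oxidation state +3.
After: C3 has 1 bond to C, 1 bond to H, 2 bonds to O → oxidation state +1.
Δ = +1 − (+3) = -2, so this is a reduction at C3.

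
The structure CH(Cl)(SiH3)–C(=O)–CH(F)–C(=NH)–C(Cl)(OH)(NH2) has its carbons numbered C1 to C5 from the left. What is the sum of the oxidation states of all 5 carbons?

+6

Tallying each carbon's bonds:
C1: 1C, 1H, 1Cl, 1Si → 0 − 1 + 1 − 1 = -1
C2: 2C, 2O → 0 + 2 = +2
C3: 2C, 1H, 1F → 0 − 1 + 1 = 0
C4: 2C, 2N → 0 + 2 = +2
C5: 1C, 1O, 1N, 1Cl → 0 + 1 + 1 + 1 = +3
Sum = -1 + 2 + 0 + 2 + 3 = +6.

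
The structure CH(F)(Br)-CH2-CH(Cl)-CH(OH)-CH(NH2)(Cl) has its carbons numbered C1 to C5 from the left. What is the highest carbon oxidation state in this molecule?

Count +1 for every bond to an atom more electronegative than carbon and −1 for every bond to one less electronegative; C–C bonds are 0. Tallying each carbon:
C1: 1C, 1H, 1F, 1Br → 0 − 1 + 1 + 1 = +1
C2: 2C, 2H → 0 − 2 = -2
C3: 2C, 1H, 1Cl → 0 − 1 + 1 = 0
C4: 2C, 1H, 1O → 0 − 1 + 1 = 0
C5: 1C, 1H, 1N, 1Cl → 0 − 1 + 1 + 1 = +1
The highest value is +1.

+1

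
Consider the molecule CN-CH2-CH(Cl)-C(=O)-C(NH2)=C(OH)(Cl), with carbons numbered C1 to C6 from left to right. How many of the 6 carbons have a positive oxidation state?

Bonds to more-electronegative neighbours contribute +1 each, bonds to H or metals contribute −1 each, and C–C bonds contribute 0. Tallying each carbon:
C1: 1C, 3N → 0 + 3 = +3
C2: 2C, 2H → 0 − 2 = -2
C3: 2C, 1H, 1Cl → 0 − 1 + 1 = 0
C4: 2C, 2O → 0 + 2 = +2
C5: 3C, 1N → 0 + 1 = +1
C6: 2C, 1O, 1Cl → 0 + 1 + 1 = +2
4 carbons (C1, C4, C5, C6) meet the condition.

4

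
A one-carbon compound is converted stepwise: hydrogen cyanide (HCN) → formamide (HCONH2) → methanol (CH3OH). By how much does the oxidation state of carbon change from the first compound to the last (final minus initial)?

-4

Carbon oxidation states along the series — hydrogen cyanide: +2, formamide: +2, methanol: -2.
Net change = -2 − (+2) = -4.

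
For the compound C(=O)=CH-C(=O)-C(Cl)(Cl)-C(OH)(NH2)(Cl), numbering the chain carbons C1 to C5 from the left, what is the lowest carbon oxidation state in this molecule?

-1

Tallying each carbon's bonds:
C1: 2C, 2O → 0 + 2 = +2
C2: 3C, 1H → 0 − 1 = -1
C3: 2C, 2O → 0 + 2 = +2
C4: 2C, 2Cl → 0 + 2 = +2
C5: 1C, 1O, 1N, 1Cl → 0 + 1 + 1 + 1 = +3
The lowest value is -1.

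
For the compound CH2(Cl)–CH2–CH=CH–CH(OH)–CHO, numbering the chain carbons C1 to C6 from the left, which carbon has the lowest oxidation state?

Tallying each carbon's bonds:
C1: 1C, 2H, 1Cl → 0 − 2 + 1 = -1
C2: 2C, 2H → 0 − 2 = -2
C3: 3C, 1H → 0 − 1 = -1
C4: 3C, 1H → 0 − 1 = -1
C5: 2C, 1H, 1O → 0 − 1 + 1 = 0
C6: 1C, 1H, 2O → 0 − 1 + 2 = +1
The most reduced carbon is C2 at -2.

C2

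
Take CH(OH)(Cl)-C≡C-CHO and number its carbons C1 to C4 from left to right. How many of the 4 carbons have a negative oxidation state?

Assign +1 per bond to O/N/halogen, −1 per bond to H or an electropositive element, and 0 per bond to carbon. Tallying each carbon:
C1: 1C, 1H, 1O, 1Cl → 0 − 1 + 1 + 1 = +1
C2: 4C → 0 = 0
C3: 4C → 0 = 0
C4: 1C, 1H, 2O → 0 − 1 + 2 = +1
0 carbons meet the condition.

0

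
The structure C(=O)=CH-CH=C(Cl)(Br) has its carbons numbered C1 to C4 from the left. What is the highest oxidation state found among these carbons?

+2

Tallying each carbon's bonds:
C1: 2C, 2O → 0 + 2 = +2
C2: 3C, 1H → 0 − 1 = -1
C3: 3C, 1H → 0 − 1 = -1
C4: 2C, 1Cl, 1Br → 0 + 1 + 1 = +2
The highest value is +2.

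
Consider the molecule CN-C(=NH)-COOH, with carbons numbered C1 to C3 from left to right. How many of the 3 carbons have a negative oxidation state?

0

Tallying each carbon's bonds:
C1: 1C, 3N → 0 + 3 = +3
C2: 2C, 2N → 0 + 2 = +2
C3: 1C, 3O → 0 + 3 = +3
0 carbons meet the condition.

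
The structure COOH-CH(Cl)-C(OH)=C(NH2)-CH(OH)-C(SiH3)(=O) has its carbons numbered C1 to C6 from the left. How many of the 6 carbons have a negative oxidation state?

Assign +1 per bond to O/N/halogen, −1 per bond to H or an electropositive element, and 0 per bond to carbon. Tallying each carbon:
C1: 1C, 3O → 0 + 3 = +3
C2: 2C, 1H, 1Cl → 0 − 1 + 1 = 0
C3: 3C, 1O → 0 + 1 = +1
C4: 3C, 1N → 0 + 1 = +1
C5: 2C, 1H, 1O → 0 − 1 + 1 = 0
C6: 1C, 2O, 1Si → 0 + 2 − 1 = +1
0 carbons meet the condition.

0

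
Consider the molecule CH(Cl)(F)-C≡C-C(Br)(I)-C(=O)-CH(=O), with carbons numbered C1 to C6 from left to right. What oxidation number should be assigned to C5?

+2

C5 has one bond to C (0), one bond to C (0), a double bond to O (2×+1 = +2).
Oxidation state = 0 + 0 + 2 = +2.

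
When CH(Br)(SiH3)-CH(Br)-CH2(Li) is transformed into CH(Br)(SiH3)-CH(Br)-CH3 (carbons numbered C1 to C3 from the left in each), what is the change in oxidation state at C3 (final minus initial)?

Before: C3 has 1 bond to C, 2 bonds to H, 1 bond to Li → oxidation state -3.
After: C3 has 1 bond to C, 3 bonds to H → oxidation state -3.
Δ = -3 − (-3) = 0, so no net redox change at C3.

0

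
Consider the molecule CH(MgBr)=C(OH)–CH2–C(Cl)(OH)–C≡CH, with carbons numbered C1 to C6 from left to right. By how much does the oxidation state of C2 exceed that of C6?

+2

C2: 3C, 1O → 0 + 1 = +1
C6: 3C, 1H → 0 − 1 = -1
Difference: +1 − (-1) = +2.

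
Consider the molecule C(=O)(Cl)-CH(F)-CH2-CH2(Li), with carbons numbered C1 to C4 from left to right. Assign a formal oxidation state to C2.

0

Assign +1 per bond to O/N/halogen, −1 per bond to H or an electropositive element, and 0 per bond to carbon.
C2 has one bond to C (0), one bond to C (0), one bond to F (+1), one bond to H (-1).
Oxidation state = 0 + 0 + 1 − 1 = 0.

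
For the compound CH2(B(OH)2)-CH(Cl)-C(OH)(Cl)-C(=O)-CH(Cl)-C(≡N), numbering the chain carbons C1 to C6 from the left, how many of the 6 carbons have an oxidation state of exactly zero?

Each bond to a more electronegative atom (O, N, halogen) counts +1, each bond to a less electronegative atom (H, metal, B, Si) counts −1, and each C–C bond counts 0. Tallying each carbon:
C1: 1C, 2H, 1B → 0 − 2 − 1 = -3
C2: 2C, 1H, 1Cl → 0 − 1 + 1 = 0
C3: 2C, 1O, 1Cl → 0 + 1 + 1 = +2
C4: 2C, 2O → 0 + 2 = +2
C5: 2C, 1H, 1Cl → 0 − 1 + 1 = 0
C6: 1C, 3N → 0 + 3 = +3
2 carbons (C2, C5) meet the condition.

2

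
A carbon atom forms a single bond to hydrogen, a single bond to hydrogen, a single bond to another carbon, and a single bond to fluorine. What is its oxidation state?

Each bond to a more electronegative atom (O, N, halogen) counts +1, each bond to a less electronegative atom (H, metal, B, Si) counts −1, and each C–C bond counts 0.
The carbon has one bond to C (0), one bond to F (+1), one bond to H (-1), one bond to H (-1).
Oxidation state = 0 + 1 − 1 − 1 = -1.

-1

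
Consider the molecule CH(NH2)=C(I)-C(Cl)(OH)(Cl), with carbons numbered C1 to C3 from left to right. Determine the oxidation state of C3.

+3

Each bond to a more electronegative atom (O, N, halogen) counts +1, each bond to a less electronegative atom (H, metal, B, Si) counts −1, and each C–C bond counts 0.
C3 has one bond to C (0), one bond to Cl (+1), one bond to O (+1), one bond to Cl (+1).
Oxidation state = 0 + 1 + 1 + 1 = +3.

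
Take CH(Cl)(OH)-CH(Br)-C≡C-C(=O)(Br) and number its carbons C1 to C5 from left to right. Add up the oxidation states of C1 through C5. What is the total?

+4

Each bond to a more electronegative atom (O, N, halogen) counts +1, each bond to a less electronegative atom (H, metal, B, Si) counts −1, and each C–C bond counts 0. Tallying each carbon:
C1: 1C, 1H, 1O, 1Cl → 0 − 1 + 1 + 1 = +1
C2: 2C, 1H, 1Br → 0 − 1 + 1 = 0
C3: 4C → 0 = 0
C4: 4C → 0 = 0
C5: 1C, 2O, 1Br → 0 + 2 + 1 = +3
Sum = +1 + 0 + 0 + 0 + 3 = +4.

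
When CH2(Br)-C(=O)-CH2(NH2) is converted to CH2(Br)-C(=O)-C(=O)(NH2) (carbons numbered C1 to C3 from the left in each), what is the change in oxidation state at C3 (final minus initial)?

Before: C3 has 1 bond to C, 2 bonds to H, 1 bond to N → oxidation state -1.
After: C3 has 1 bond to C, 2 bonds to O, 1 bond to N → oxidation state +3.
Δ = +3 − (-1) = +4, so this is an oxidation at C3.

+4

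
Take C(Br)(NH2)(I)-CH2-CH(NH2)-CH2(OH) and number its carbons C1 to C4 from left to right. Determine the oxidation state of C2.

Each bond to a more electronegative atom (O, N, halogen) counts +1, each bond to a less electronegative atom (H, metal, B, Si) counts −1, and each C–C bond counts 0.
C2 has one bond to C (0), one bond to C (0), one bond to H (-1), one bond to H (-1).
Oxidation state = 0 + 0 − 1 − 1 = -2.

-2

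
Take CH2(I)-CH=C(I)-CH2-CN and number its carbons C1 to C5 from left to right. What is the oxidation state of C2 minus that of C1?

0

C2: 3C, 1H → 0 − 1 = -1
C1: 1C, 2H, 1I → 0 − 2 + 1 = -1
Difference: -1 − (-1) = 0.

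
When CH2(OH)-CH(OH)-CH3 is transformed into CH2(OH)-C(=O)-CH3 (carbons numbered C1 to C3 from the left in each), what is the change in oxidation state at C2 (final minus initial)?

Before: C2 has 2 bonds to C, 1 bond to H, 1 bond to O → oxidation state 0.
After: C2 has 2 bonds to C, 2 bonds to O → oxidation state +2.
Δ = +2 − (0) = +2, so this is an oxidation at C2.

+2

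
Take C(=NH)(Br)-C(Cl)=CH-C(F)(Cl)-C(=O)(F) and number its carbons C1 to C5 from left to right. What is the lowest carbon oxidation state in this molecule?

-1

Tallying each carbon's bonds:
C1: 1C, 2N, 1Br → 0 + 2 + 1 = +3
C2: 3C, 1Cl → 0 + 1 = +1
C3: 3C, 1H → 0 − 1 = -1
C4: 2C, 1F, 1Cl → 0 + 1 + 1 = +2
C5: 1C, 2O, 1F → 0 + 2 + 1 = +3
The lowest value is -1.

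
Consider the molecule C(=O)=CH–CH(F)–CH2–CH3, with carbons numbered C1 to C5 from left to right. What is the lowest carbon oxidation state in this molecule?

Tallying each carbon's bonds:
C1: 2C, 2O → 0 + 2 = +2
C2: 3C, 1H → 0 − 1 = -1
C3: 2C, 1H, 1F → 0 − 1 + 1 = 0
C4: 2C, 2H → 0 − 2 = -2
C5: 1C, 3H → 0 − 3 = -3
The lowest value is -3.

-3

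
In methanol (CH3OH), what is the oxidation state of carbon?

The carbon has one bond to H (-1), one bond to H (-1), one bond to H (-1), one bond to O (+1).
Oxidation state = -1 − 1 − 1 + 1 = -2.

-2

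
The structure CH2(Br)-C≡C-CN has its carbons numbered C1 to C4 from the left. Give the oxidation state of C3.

Each bond to a more electronegative atom (O, N, halogen) counts +1, each bond to a less electronegative atom (H, metal, B, Si) counts −1, and each C–C bond counts 0.
C3 has a triple bond to C (3×0 = 0), one bond to C (0).
Oxidation state = 0 + 0 = 0.

0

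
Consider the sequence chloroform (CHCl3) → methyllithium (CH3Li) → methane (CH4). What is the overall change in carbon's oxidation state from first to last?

Carbon oxidation states along the series — chloroform: +2, methyllithium: -4, methane: -4.
Net change = -4 − (+2) = -6.

-6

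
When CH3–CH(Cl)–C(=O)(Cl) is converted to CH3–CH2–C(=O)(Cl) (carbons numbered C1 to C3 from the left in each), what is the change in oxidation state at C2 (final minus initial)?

-2

Before: C2 has 2 bonds to C, 1 bond to H, 1 bond to Cl → oxidation state 0.
After: C2 has 2 bonds to C, 2 bonds to H → oxidation state -2.
Δ = -2 − (0) = -2, so this is a reduction at C2.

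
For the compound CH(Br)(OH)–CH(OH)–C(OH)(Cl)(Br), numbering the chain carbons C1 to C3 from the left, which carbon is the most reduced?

Each bond to a more electronegative atom (O, N, halogen) counts +1, each bond to a less electronegative atom (H, metal, B, Si) counts −1, and each C–C bond counts 0. Tallying each carbon:
C1: 1C, 1H, 1O, 1Br → 0 − 1 + 1 + 1 = +1
C2: 2C, 1H, 1O → 0 − 1 + 1 = 0
C3: 1C, 1O, 1Cl, 1Br → 0 + 1 + 1 + 1 = +3
The most reduced carbon is C2 at 0.

C2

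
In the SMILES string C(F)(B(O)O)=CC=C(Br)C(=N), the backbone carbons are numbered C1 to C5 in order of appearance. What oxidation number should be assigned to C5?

+1

C5 has one bond to C (0), a double bond to N (2×+1 = +2), one bond to H (-1).
Oxidation state = 0 + 2 − 1 = +1.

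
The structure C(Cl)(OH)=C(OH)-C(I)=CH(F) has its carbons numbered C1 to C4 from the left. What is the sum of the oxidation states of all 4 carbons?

+4

Tallying each carbon's bonds:
C1: 2C, 1O, 1Cl → 0 + 1 + 1 = +2
C2: 3C, 1O → 0 + 1 = +1
C3: 3C, 1I → 0 + 1 = +1
C4: 2C, 1H, 1F → 0 − 1 + 1 = 0
Sum = +2 + 1 + 1 + 0 = +4.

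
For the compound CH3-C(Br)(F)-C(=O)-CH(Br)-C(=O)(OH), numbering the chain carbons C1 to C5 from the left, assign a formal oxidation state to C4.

C4 has one bond to C (0), one bond to C (0), one bond to H (-1), one bond to Br (+1).
Oxidation state = 0 + 0 − 1 + 1 = 0.

0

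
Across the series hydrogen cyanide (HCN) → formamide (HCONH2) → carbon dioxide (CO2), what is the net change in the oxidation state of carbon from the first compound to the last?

+2

Carbon oxidation states along the series — hydrogen cyanide: +2, formamide: +2, carbon dioxide: +4.
Net change = +4 − (+2) = +2.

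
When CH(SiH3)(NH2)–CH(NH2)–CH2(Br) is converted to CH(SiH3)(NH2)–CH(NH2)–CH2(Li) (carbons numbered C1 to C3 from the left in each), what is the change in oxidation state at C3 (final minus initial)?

Before: C3 has 1 bond to C, 2 bonds to H, 1 bond to Br → oxidation state -1.
After: C3 has 1 bond to C, 2 bonds to H, 1 bond to Li → oxidation state -3.
Δ = -3 − (-1) = -2, so this is a reduction at C3.

-2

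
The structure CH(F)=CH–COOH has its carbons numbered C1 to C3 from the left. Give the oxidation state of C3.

C3 has one bond to C (0), a double bond to O (2×+1 = +2), one bond to O (+1).
Oxidation state = 0 + 2 + 1 = +3.

+3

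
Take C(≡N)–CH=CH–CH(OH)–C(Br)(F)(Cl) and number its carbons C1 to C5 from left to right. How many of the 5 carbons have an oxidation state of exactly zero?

1

Each bond to a more electronegative atom (O, N, halogen) counts +1, each bond to a less electronegative atom (H, metal, B, Si) counts −1, and each C–C bond counts 0. Tallying each carbon:
C1: 1C, 3N → 0 + 3 = +3
C2: 3C, 1H → 0 − 1 = -1
C3: 3C, 1H → 0 − 1 = -1
C4: 2C, 1H, 1O → 0 − 1 + 1 = 0
C5: 1C, 1F, 1Cl, 1Br → 0 + 1 + 1 + 1 = +3
1 carbon (C4) meets the condition.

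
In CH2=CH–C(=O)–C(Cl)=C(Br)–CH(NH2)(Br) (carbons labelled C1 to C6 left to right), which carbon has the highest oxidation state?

C3

Count +1 for every bond to an atom more electronegative than carbon and −1 for every bond to one less electronegative; C–C bonds are 0. Tallying each carbon:
C1: 2C, 2H → 0 − 2 = -2
C2: 3C, 1H → 0 − 1 = -1
C3: 2C, 2O → 0 + 2 = +2
C4: 3C, 1Cl → 0 + 1 = +1
C5: 3C, 1Br → 0 + 1 = +1
C6: 1C, 1H, 1N, 1Br → 0 − 1 + 1 + 1 = +1
The most oxidised carbon is C3 at +2.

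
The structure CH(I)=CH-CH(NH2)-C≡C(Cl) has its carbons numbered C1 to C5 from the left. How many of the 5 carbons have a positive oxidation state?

Bonds to more-electronegative neighbours contribute +1 each, bonds to H or metals contribute −1 each, and C–C bonds contribute 0. Tallying each carbon:
C1: 2C, 1H, 1I → 0 − 1 + 1 = 0
C2: 3C, 1H → 0 − 1 = -1
C3: 2C, 1H, 1N → 0 − 1 + 1 = 0
C4: 4C → 0 = 0
C5: 3C, 1Cl → 0 + 1 = +1
1 carbon (C5) meets the condition.

1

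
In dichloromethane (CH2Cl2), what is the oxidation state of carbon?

0

Count +1 for every bond to an atom more electronegative than carbon and −1 for every bond to one less electronegative; C–C bonds are 0.
The carbon has one bond to H (-1), one bond to H (-1), one bond to Cl (+1), one bond to Cl (+1).
Oxidation state = -1 − 1 + 1 + 1 = 0.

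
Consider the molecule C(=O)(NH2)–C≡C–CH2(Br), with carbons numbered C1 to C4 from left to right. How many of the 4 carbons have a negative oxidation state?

Each bond to a more electronegative atom (O, N, halogen) counts +1, each bond to a less electronegative atom (H, metal, B, Si) counts −1, and each C–C bond counts 0. Tallying each carbon:
C1: 1C, 2O, 1N → 0 + 2 + 1 = +3
C2: 4C → 0 = 0
C3: 4C → 0 = 0
C4: 1C, 2H, 1Br → 0 − 2 + 1 = -1
1 carbon (C4) meets the condition.

1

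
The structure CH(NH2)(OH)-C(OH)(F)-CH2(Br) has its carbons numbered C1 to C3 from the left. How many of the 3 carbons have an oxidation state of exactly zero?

Bonds to more-electronegative neighbours contribute +1 each, bonds to H or metals contribute −1 each, and C–C bonds contribute 0. Tallying each carbon:
C1: 1C, 1H, 1O, 1N → 0 − 1 + 1 + 1 = +1
C2: 2C, 1O, 1F → 0 + 1 + 1 = +2
C3: 1C, 2H, 1Br → 0 − 2 + 1 = -1
0 carbons meet the condition.

0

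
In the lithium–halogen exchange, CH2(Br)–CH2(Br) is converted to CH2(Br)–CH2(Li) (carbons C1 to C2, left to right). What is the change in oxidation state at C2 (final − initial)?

-2

Before: C2 has 1 bond to C, 2 bonds to H, 1 bond to Br → oxidation state -1.
After: C2 has 1 bond to C, 2 bonds to H, 1 bond to Li → oxidation state -3.
Δ = -3 − (-1) = -2, so this is a reduction at C2.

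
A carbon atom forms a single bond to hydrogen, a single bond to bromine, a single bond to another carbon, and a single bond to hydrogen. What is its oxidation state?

Each bond to a more electronegative atom (O, N, halogen) counts +1, each bond to a less electronegative atom (H, metal, B, Si) counts −1, and each C–C bond counts 0.
The carbon has one bond to C (0), one bond to H (-1), one bond to H (-1), one bond to Br (+1).
Oxidation state = 0 − 1 − 1 + 1 = -1.

-1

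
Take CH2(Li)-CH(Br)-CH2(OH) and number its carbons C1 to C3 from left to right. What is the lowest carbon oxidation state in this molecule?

-3

Assign +1 per bond to O/N/halogen, −1 per bond to H or an electropositive element, and 0 per bond to carbon. Tallying each carbon:
C1: 1C, 2H, 1Li → 0 − 2 − 1 = -3
C2: 2C, 1H, 1Br → 0 − 1 + 1 = 0
C3: 1C, 2H, 1O → 0 − 2 + 1 = -1
The lowest value is -3.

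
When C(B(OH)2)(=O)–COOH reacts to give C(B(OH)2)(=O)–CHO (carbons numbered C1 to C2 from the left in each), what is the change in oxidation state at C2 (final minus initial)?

Before: C2 has 1 bond to C, 3 bonds to O → oxidation state +3.
After: C2 has 1 bond to C, 1 bond to H, 2 bonds to O → oxidation state +1.
Δ = +1 − (+3) = -2, so this is a reduction at C2.

-2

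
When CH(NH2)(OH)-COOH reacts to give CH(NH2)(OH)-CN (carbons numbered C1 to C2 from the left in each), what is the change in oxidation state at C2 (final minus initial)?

Before: C2 has 1 bond to C, 3 bonds to O → oxidation state +3.
After: C2 has 1 bond to C, 3 bonds to N → oxidation state +3.
Δ = +3 − (+3) = 0, so no net redox change at C2.

0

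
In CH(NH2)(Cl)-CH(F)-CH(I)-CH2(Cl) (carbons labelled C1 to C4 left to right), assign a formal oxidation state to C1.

+1

C1 has one bond to C (0), one bond to N (+1), one bond to H (-1), one bond to Cl (+1).
Oxidation state = 0 + 1 − 1 + 1 = +1.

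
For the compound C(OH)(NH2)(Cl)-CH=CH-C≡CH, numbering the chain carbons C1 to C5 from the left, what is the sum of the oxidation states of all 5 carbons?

Tallying each carbon's bonds:
C1: 1C, 1O, 1N, 1Cl → 0 + 1 + 1 + 1 = +3
C2: 3C, 1H → 0 − 1 = -1
C3: 3C, 1H → 0 − 1 = -1
C4: 4C → 0 = 0
C5: 3C, 1H → 0 − 1 = -1
Sum = +3 − 1 − 1 + 0 − 1 = 0.

0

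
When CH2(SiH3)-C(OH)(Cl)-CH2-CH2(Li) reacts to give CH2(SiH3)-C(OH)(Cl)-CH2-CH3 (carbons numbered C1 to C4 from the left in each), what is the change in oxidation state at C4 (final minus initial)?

0

Before: C4 has 1 bond to C, 2 bonds to H, 1 bond to Li → oxidation state -3.
After: C4 has 1 bond to C, 3 bonds to H → oxidation state -3.
Δ = -3 − (-3) = 0, so no net redox change at C4.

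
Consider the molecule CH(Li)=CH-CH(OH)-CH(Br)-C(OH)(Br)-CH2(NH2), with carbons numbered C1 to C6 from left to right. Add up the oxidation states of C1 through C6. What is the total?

Count +1 for every bond to an atom more electronegative than carbon and −1 for every bond to one less electronegative; C–C bonds are 0. Tallying each carbon:
C1: 2C, 1H, 1Li → 0 − 1 − 1 = -2
C2: 3C, 1H → 0 − 1 = -1
C3: 2C, 1H, 1O → 0 − 1 + 1 = 0
C4: 2C, 1H, 1Br → 0 − 1 + 1 = 0
C5: 2C, 1O, 1Br → 0 + 1 + 1 = +2
C6: 1C, 2H, 1N → 0 − 2 + 1 = -1
Sum = -2 − 1 + 0 + 0 + 2 − 1 = -2.

-2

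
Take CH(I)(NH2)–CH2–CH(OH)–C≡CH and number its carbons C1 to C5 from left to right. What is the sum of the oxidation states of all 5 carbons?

-2

Each bond to a more electronegative atom (O, N, halogen) counts +1, each bond to a less electronegative atom (H, metal, B, Si) counts −1, and each C–C bond counts 0. Tallying each carbon:
C1: 1C, 1H, 1N, 1I → 0 − 1 + 1 + 1 = +1
C2: 2C, 2H → 0 − 2 = -2
C3: 2C, 1H, 1O → 0 − 1 + 1 = 0
C4: 4C → 0 = 0
C5: 3C, 1H → 0 − 1 = -1
Sum = +1 − 2 + 0 + 0 − 1 = -2.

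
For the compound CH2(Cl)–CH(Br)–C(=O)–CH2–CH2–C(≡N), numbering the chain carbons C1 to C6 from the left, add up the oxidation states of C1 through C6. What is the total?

Count +1 for every bond to an atom more electronegative than carbon and −1 for every bond to one less electronegative; C–C bonds are 0. Tallying each carbon:
C1: 1C, 2H, 1Cl → 0 − 2 + 1 = -1
C2: 2C, 1H, 1Br → 0 − 1 + 1 = 0
C3: 2C, 2O → 0 + 2 = +2
C4: 2C, 2H → 0 − 2 = -2
C5: 2C, 2H → 0 − 2 = -2
C6: 1C, 3N → 0 + 3 = +3
Sum = -1 + 0 + 2 − 2 − 2 + 3 = 0.

0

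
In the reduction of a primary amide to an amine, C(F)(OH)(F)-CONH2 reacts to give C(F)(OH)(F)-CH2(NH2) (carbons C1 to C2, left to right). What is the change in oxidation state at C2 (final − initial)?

-4

Before: C2 has 1 bond to C, 2 bonds to O, 1 bond to N → oxidation state +3.
After: C2 has 1 bond to C, 2 bonds to H, 1 bond to N → oxidation state -1.
Δ = -1 − (+3) = -4, so this is a reduction at C2.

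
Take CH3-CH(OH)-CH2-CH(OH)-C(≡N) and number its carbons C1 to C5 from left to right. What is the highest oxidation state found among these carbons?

Assign +1 per bond to O/N/halogen, −1 per bond to H or an electropositive element, and 0 per bond to carbon. Tallying each carbon:
C1: 1C, 3H → 0 − 3 = -3
C2: 2C, 1H, 1O → 0 − 1 + 1 = 0
C3: 2C, 2H → 0 − 2 = -2
C4: 2C, 1H, 1O → 0 − 1 + 1 = 0
C5: 1C, 3N → 0 + 3 = +3
The highest value is +3.

+3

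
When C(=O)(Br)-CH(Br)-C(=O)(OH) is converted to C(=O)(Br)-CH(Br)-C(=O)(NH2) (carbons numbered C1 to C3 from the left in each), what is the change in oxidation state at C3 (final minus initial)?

0

Before: C3 has 1 bond to C, 3 bonds to O → oxidation state +3.
After: C3 has 1 bond to C, 2 bonds to O, 1 bond to N → oxidation state +3.
Δ = +3 − (+3) = 0, so no net redox change at C3.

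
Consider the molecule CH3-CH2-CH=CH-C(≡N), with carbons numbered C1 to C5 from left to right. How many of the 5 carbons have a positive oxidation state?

1

Tallying each carbon's bonds:
C1: 1C, 3H → 0 − 3 = -3
C2: 2C, 2H → 0 − 2 = -2
C3: 3C, 1H → 0 − 1 = -1
C4: 3C, 1H → 0 − 1 = -1
C5: 1C, 3N → 0 + 3 = +3
1 carbon (C5) meets the condition.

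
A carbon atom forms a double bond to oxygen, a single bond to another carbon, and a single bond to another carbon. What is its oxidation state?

+2

The carbon has one bond to C (0), one bond to C (0), a double bond to O (2×+1 = +2).
Oxidation state = 0 + 0 + 2 = +2.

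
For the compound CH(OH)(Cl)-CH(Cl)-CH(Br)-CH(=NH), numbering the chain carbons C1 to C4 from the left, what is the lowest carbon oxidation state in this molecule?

Count +1 for every bond to an atom more electronegative than carbon and −1 for every bond to one less electronegative; C–C bonds are 0. Tallying each carbon:
C1: 1C, 1H, 1O, 1Cl → 0 − 1 + 1 + 1 = +1
C2: 2C, 1H, 1Cl → 0 − 1 + 1 = 0
C3: 2C, 1H, 1Br → 0 − 1 + 1 = 0
C4: 1C, 1H, 2N → 0 − 1 + 2 = +1
The lowest value is 0.

0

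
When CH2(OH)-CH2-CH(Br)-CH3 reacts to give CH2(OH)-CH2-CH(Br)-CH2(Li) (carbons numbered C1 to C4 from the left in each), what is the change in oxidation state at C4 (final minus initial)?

0

Before: C4 has 1 bond to C, 3 bonds to H → oxidation state -3.
After: C4 has 1 bond to C, 2 bonds to H, 1 bond to Li → oxidation state -3.
Δ = -3 − (-3) = 0, so no net redox change at C4.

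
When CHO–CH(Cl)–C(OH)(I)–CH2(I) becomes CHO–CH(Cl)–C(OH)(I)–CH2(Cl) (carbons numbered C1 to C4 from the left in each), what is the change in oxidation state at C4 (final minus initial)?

0

Before: C4 has 1 bond to C, 2 bonds to H, 1 bond to I → oxidation state -1.
After: C4 has 1 bond to C, 2 bonds to H, 1 bond to Cl → oxidation state -1.
Δ = -1 − (-1) = 0, so no net redox change at C4.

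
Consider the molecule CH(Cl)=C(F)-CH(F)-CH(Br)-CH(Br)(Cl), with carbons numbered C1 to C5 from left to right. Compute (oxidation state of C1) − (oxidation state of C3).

0

C1: 2C, 1H, 1Cl → 0 − 1 + 1 = 0
C3: 2C, 1H, 1F → 0 − 1 + 1 = 0
Difference: 0 − (0) = 0.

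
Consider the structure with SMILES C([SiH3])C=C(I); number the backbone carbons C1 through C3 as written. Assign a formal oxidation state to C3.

0

C3 has a double bond to C (2×0 = 0), one bond to H (-1), one bond to I (+1).
Oxidation state = 0 − 1 + 1 = 0.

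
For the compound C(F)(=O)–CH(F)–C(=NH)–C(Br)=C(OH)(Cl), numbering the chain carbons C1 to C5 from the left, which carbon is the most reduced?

C2

Tallying each carbon's bonds:
C1: 1C, 2O, 1F → 0 + 2 + 1 = +3
C2: 2C, 1H, 1F → 0 − 1 + 1 = 0
C3: 2C, 2N → 0 + 2 = +2
C4: 3C, 1Br → 0 + 1 = +1
C5: 2C, 1O, 1Cl → 0 + 1 + 1 = +2
The most reduced carbon is C2 at 0.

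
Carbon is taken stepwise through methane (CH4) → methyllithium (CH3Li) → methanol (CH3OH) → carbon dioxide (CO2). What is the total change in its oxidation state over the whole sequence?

Carbon oxidation states along the series — methane: -4, methyllithium: -4, methanol: -2, carbon dioxide: +4.
Net change = +4 − (-4) = +8.

+8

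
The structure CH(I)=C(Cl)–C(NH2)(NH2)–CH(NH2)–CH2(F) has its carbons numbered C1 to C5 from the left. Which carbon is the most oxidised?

Tallying each carbon's bonds:
C1: 2C, 1H, 1I → 0 − 1 + 1 = 0
C2: 3C, 1Cl → 0 + 1 = +1
C3: 2C, 2N → 0 + 2 = +2
C4: 2C, 1H, 1N → 0 − 1 + 1 = 0
C5: 1C, 2H, 1F → 0 − 2 + 1 = -1
The most oxidised carbon is C3 at +2.

C3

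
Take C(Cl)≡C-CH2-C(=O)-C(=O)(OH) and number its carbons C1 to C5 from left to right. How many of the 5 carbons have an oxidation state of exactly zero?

Count +1 for every bond to an atom more electronegative than carbon and −1 for every bond to one less electronegative; C–C bonds are 0. Tallying each carbon:
C1: 3C, 1Cl → 0 + 1 = +1
C2: 4C → 0 = 0
C3: 2C, 2H → 0 − 2 = -2
C4: 2C, 2O → 0 + 2 = +2
C5: 1C, 3O → 0 + 3 = +3
1 carbon (C2) meets the condition.

1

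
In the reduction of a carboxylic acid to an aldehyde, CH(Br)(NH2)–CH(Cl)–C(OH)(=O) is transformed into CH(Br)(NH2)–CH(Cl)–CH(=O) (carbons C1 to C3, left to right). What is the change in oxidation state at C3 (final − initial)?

-2

Before: C3 has 1 bond to C, 3 bonds to O → oxidation state +3.
After: C3 has 1 bond to C, 1 bond to H, 2 bonds to O → oxidation state +1.
Δ = +1 − (+3) = -2, so this is a reduction at C3.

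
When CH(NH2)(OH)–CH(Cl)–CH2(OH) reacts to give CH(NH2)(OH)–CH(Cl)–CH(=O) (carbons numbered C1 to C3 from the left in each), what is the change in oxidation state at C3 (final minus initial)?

+2

Before: C3 has 1 bond to C, 2 bonds to H, 1 bond to O → oxidation state -1.
After: C3 has 1 bond to C, 1 bond to H, 2 bonds to O → oxidation state +1.
Δ = +1 − (-1) = +2, so this is an oxidation at C3.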